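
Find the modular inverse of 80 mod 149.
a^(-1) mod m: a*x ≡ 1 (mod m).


Use the extended Euclidean algorithm on (149, 80); each row r = 149*s + 80*t:
r=149, s=1, t=0
r=80, s=0, t=1
q=1: r=69, s=1, t=-1   [149*(1) + 80*(-1) = 69]
q=1: r=11, s=-1, t=2   [149*(-1) + 80*(2) = 11]
q=6: r=3, s=7, t=-13   [149*(7) + 80*(-13) = 3]
q=3: r=2, s=-22, t=41   [149*(-22) + 80*(41) = 2]
q=1: r=1, s=29, t=-54   [149*(29) + 80*(-54) = 1]
q=2: r=0, s=-80, t=149   [149*(-80) + 80*(149) = 0]
GCD = 1 with t = -54, so 80*(-54) ≡ 1 (mod 149)
Inverse = -54 mod 149 = 95
Check: 80 * 95 = 7600 ≡ 1 (mod 149)

80^(-1) ≡ 95 (mod 149)


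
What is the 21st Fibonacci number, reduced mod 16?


F(k) mod 16 for k=1..21:
1, 1, 2, 3, 5, 8, 13, 5, 2, 7, 9, 0, 9, 9, 2, 11, 13, 8, 5, 13, 2
F(21) mod 16 = 2


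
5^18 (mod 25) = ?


5^1 mod 25 = 5
5^2 mod 25 = 0
5^3 mod 25 = 0
5^4 mod 25 = 0
5^5 mod 25 = 0
5^6 mod 25 = 0
5^7 mod 25 = 0
5^8 mod 25 = 0
5^9 mod 25 = 0
5^10 mod 25 = 0
5^11 mod 25 = 0
5^12 mod 25 = 0
5^13 mod 25 = 0
5^14 mod 25 = 0
5^15 mod 25 = 0
5^16 mod 25 = 0
5^17 mod 25 = 0
5^18 mod 25 = 0


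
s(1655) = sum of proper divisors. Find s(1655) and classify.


Proper divisors: 1, 5, 331
Sum = 1 + 5 + 331 = 337
337 < 1655 → deficient

s(1655) = 337 (deficient)


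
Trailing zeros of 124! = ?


floor(124/5) = 24
floor(124/25) = 4
Total = 28

28 trailing zeros


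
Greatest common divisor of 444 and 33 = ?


444 = 13 * 33 + 15
33 = 2 * 15 + 3
15 = 5 * 3 + 0
GCD = 3


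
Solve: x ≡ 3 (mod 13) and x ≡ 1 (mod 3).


M = 13*3 = 39
M1 = M/13 = 3, M2 = M/3 = 13
M1^(-1) mod 13 = 9, M2^(-1) mod 3 = 1
x = 3*3*9 + 1*13*1 = 94
94 mod 39 = 16
Check: 16 mod 13 = 3 ✓, 16 mod 3 = 1 ✓

x ≡ 16 (mod 39)


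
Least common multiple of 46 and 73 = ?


GCD(46, 73) = 1
LCM = 46*73/1 = 3358/1 = 3358

LCM = 3358


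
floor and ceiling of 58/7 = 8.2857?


58/7 = 8.2857
floor = 8
ceil = 9

floor = 8, ceil = 9


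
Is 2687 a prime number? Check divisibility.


Check divisors up to sqrt(2687) = 51.8363
No divisors found.
2687 is prime.

Yes, 2687 is prime


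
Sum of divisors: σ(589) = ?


Divisors of 589: 1, 19, 31, 589
Sum = 1 + 19 + 31 + 589 = 640

σ(589) = 640


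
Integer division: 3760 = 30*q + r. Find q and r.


3760 = 30 * 125 + 10
Check: 3750 + 10 = 3760

q = 125, r = 10


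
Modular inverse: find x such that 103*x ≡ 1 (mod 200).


Use the extended Euclidean algorithm on (200, 103); each row r = 200*s + 103*t:
r=200, s=1, t=0
r=103, s=0, t=1
q=1: r=97, s=1, t=-1   [200*(1) + 103*(-1) = 97]
q=1: r=6, s=-1, t=2   [200*(-1) + 103*(2) = 6]
q=16: r=1, s=17, t=-33   [200*(17) + 103*(-33) = 1]
q=6: r=0, s=-103, t=200   [200*(-103) + 103*(200) = 0]
GCD = 1 with t = -33, so 103*(-33) ≡ 1 (mod 200)
Inverse = -33 mod 200 = 167
Check: 103 * 167 = 17201 ≡ 1 (mod 200)

103^(-1) ≡ 167 (mod 200)


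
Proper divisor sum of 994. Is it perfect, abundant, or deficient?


Proper divisors: 1, 2, 7, 14, 71, 142, 497
Sum = 1 + 2 + 7 + 14 + 71 + 142 + 497 = 734
734 < 994 → deficient

s(994) = 734 (deficient)


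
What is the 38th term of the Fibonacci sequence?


Sequence: 1, 1, 2, 3, 5, 8, 13, 21, 34, 55, 89, 144, 233, 377, 610, 987, 1597, 2584, 4181, 6765, 10946, 17711, 28657, 46368, 75025, 121393, 196418, 317811, 514229, 832040, 1346269, 2178309, 3524578, 5702887, 9227465, 14930352, 24157817, 39088169
F(38) = 39088169


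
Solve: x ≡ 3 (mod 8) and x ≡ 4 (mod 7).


M = 8*7 = 56
M1 = M/8 = 7, M2 = M/7 = 8
M1^(-1) mod 8 = 7, M2^(-1) mod 7 = 1
x = 3*7*7 + 4*8*1 = 179
179 mod 56 = 11
Check: 11 mod 8 = 3 ✓, 11 mod 7 = 4 ✓

x ≡ 11 (mod 56)


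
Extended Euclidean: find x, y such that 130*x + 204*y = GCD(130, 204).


Tabular extended Euclidean (each row: r = 130*s + 204*t):
r=130, s=1, t=0
r=204, s=0, t=1
q=0: r=130, s=1, t=0   [130*(1) + 204*(0) = 130]
q=1: r=74, s=-1, t=1   [130*(-1) + 204*(1) = 74]
q=1: r=56, s=2, t=-1   [130*(2) + 204*(-1) = 56]
q=1: r=18, s=-3, t=2   [130*(-3) + 204*(2) = 18]
q=3: r=2, s=11, t=-7   [130*(11) + 204*(-7) = 2]
q=9: r=0, s=-102, t=65   [130*(-102) + 204*(65) = 0]
GCD = 2; from the row with r=2: x=11, y=-7
Check: 130*(11) + 204*(-7) = 1430 - 1428 = 2

GCD = 2, x = 11, y = -7


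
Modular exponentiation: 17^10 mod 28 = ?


17^1 mod 28 = 17
17^2 mod 28 = 9
17^3 mod 28 = 13
17^4 mod 28 = 25
17^5 mod 28 = 5
17^6 mod 28 = 1
17^7 mod 28 = 17
17^8 mod 28 = 9
17^9 mod 28 = 13
17^10 mod 28 = 25


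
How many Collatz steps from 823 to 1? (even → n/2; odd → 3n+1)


823 → 2470 → 1235 → 3706 → 1853 → 5560 → 2780 → 1390 → 695 → 2086 → 1043 → 3130 → 1565 → 4696 → 2348 → 1174 → 587 → 1762 → 881 → 2644 → 1322 → 661 → 1984 → 992 → 496 → 248 → 124 → 62 → 31 → 94 → 47 → 142 → 71 → 214 → 107 → 322 → 161 → 484 → 242 → 121 → 364 → 182 → 91 → 274 → 137 → 412 → 206 → 103 → 310 → 155 → 466 → 233 → 700 → 350 → 175 → 526 → 263 → 790 → 395 → 1186 → 593 → 1780 → 890 → 445 → 1336 → 668 → 334 → 167 → 502 → 251 → 754 → 377 → 1132 → 566 → 283 → 850 → 425 → 1276 → 638 → 319 → 958 → 479 → 1438 → 719 → 2158 → 1079 → 3238 → 1619 → 4858 → 2429 → 7288 → 3644 → 1822 → 911 → 2734 → 1367 → 4102 → 2051 → 6154 → 3077 → 9232 → 4616 → 2308 → 1154 → 577 → 1732 → 866 → 433 → 1300 → 650 → 325 → 976 → 488 → 244 → 122 → 61 → 184 → 92 → 46 → 23 → 70 → 35 → 106 → 53 → 160 → 80 → 40 → 20 → 10 → 5 → 16 → 8 → 4 → 2 → 1
Total steps = 134

134 steps


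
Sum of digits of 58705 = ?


5 + 8 + 7 + 0 + 5 = 25


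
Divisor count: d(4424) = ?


4424 = 2^3 × 7^1 × 79^1
d(4424) = (3+1) × (1+1) × (1+1) = 16

16 divisors


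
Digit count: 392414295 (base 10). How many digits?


392414295 has 9 digits in base 10
floor(log10(392414295)) + 1 = floor(8.5937) + 1 = 9

9 digits (base 10)


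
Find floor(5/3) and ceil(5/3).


5/3 = 1.6667
floor = 1
ceil = 2

floor = 1, ceil = 2


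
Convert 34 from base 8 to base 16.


34 (base 8) = 28 (decimal)
28 (decimal) = 1C (base 16)


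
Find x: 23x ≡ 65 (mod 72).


GCD(23, 72) = 1, unique solution
a^(-1) mod 72 = 47
x = 47 * 65 mod 72 = 31

x ≡ 31 (mod 72)


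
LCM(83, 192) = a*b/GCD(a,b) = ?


GCD(83, 192) = 1
LCM = 83*192/1 = 15936/1 = 15936

LCM = 15936


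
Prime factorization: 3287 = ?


3287 / 19 = 173
173 / 173 = 1
3287 = 19 × 173


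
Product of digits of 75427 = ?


7 × 5 × 4 × 2 × 7 = 1960


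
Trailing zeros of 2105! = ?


floor(2105/5) = 421
floor(2105/25) = 84
floor(2105/125) = 16
floor(2105/625) = 3
Total = 524

524 trailing zeros


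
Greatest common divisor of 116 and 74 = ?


116 = 1 * 74 + 42
74 = 1 * 42 + 32
42 = 1 * 32 + 10
32 = 3 * 10 + 2
10 = 5 * 2 + 0
GCD = 2


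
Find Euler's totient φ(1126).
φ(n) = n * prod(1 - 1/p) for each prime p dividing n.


1126 = 2 × 563
Prime factors: 2, 563
φ(1126) = 1126 × (1-1/2) × (1-1/563)
= 1126 × 1/2 × 562/563 = 562

φ(1126) = 562


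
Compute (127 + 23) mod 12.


127 + 23 = 150
150 mod 12 = 6


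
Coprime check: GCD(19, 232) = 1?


Euclidean algorithm:
232 = 12 * 19 + 4
19 = 4 * 4 + 3
4 = 1 * 3 + 1
3 = 3 * 1 + 0
GCD(19, 232) = 1

Yes, coprime (GCD = 1)


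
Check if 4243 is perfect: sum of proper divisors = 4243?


Proper divisors of 4243: 1
Sum = 1 = 1

No, 4243 is not perfect (1 ≠ 4243)


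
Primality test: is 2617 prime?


Check divisors up to sqrt(2617) = 51.1566
No divisors found.
2617 is prime.

Yes, 2617 is prime


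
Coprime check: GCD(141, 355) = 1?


Euclidean algorithm:
355 = 2 * 141 + 73
141 = 1 * 73 + 68
73 = 1 * 68 + 5
68 = 13 * 5 + 3
5 = 1 * 3 + 2
3 = 1 * 2 + 1
2 = 2 * 1 + 0
GCD(141, 355) = 1

Yes, coprime (GCD = 1)


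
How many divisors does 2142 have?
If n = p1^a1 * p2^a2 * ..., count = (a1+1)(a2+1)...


2142 = 2^1 × 3^2 × 7^1 × 17^1
d(2142) = (1+1) × (2+1) × (1+1) × (1+1) = 24

24 divisors


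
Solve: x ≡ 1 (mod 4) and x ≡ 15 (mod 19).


M = 4*19 = 76
M1 = M/4 = 19, M2 = M/19 = 4
M1^(-1) mod 4 = 3, M2^(-1) mod 19 = 5
x = 1*19*3 + 15*4*5 = 357
357 mod 76 = 53
Check: 53 mod 4 = 1 ✓, 53 mod 19 = 15 ✓

x ≡ 53 (mod 76)


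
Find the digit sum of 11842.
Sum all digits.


1 + 1 + 8 + 4 + 2 = 16


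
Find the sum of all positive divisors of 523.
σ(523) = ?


Divisors of 523: 1, 523
Sum = 1 + 523 = 524

σ(523) = 524


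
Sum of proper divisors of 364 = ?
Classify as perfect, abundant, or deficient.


Proper divisors: 1, 2, 4, 7, 13, 14, 26, 28, 52, 91, 182
Sum = 1 + 2 + 4 + 7 + 13 + 14 + 26 + 28 + 52 + 91 + 182 = 420
420 > 364 → abundant

s(364) = 420 (abundant)


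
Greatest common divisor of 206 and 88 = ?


206 = 2 * 88 + 30
88 = 2 * 30 + 28
30 = 1 * 28 + 2
28 = 14 * 2 + 0
GCD = 2


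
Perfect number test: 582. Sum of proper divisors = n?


Proper divisors of 582: 1, 2, 3, 6, 97, 194, 291
Sum = 1 + 2 + 3 + 6 + 97 + 194 + 291 = 594

No, 582 is not perfect (594 ≠ 582)


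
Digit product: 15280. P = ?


1 × 5 × 2 × 8 × 0 = 0


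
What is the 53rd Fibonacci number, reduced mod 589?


F(k) mod 589 for k=1..53:
1, 1, 2, 3, 5, 8, 13, 21, 34, 55, 89, 144, 233, 377, 21, 398, 419, 228, 58, 286, 344, 41, 385, 426, 222, 59, 281, 340, 32, 372, 404, 187, 2, 189, 191, 380, 571, 362, 344, 117, 461, 578, 450, 439, 300, 150, 450, 11, 461, 472, 344, 227, 571
F(53) mod 589 = 571


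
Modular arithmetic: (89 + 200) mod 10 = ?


89 + 200 = 289
289 mod 10 = 9


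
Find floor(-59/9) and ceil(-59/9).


-59/9 = -6.5556
floor = -7
ceil = -6

floor = -7, ceil = -6


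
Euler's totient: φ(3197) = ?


3197 = 23 × 139
Prime factors: 23, 139
φ(3197) = 3197 × (1-1/23) × (1-1/139)
= 3197 × 22/23 × 138/139 = 3036

φ(3197) = 3036


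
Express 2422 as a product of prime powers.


2422 / 2 = 1211
1211 / 7 = 173
173 / 173 = 1
2422 = 2 × 7 × 173


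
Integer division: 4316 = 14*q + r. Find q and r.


4316 = 14 * 308 + 4
Check: 4312 + 4 = 4316

q = 308, r = 4


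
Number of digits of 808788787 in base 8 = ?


808788787 in base 8 = 6015221463
Number of digits = 10

10 digits (base 8)


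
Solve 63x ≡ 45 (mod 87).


GCD(63, 87) = 3 divides 45
Divide: 21x ≡ 15 (mod 29)
x ≡ 9 (mod 29)


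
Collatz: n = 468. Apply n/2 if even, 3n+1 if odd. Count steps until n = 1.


468 → 234 → 117 → 352 → 176 → 88 → 44 → 22 → 11 → 34 → 17 → 52 → 26 → 13 → 40 → 20 → 10 → 5 → 16 → 8 → 4 → 2 → 1
Total steps = 22

22 steps


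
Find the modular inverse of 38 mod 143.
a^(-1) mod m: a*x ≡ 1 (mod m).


Use the extended Euclidean algorithm on (143, 38); each row r = 143*s + 38*t:
r=143, s=1, t=0
r=38, s=0, t=1
q=3: r=29, s=1, t=-3   [143*(1) + 38*(-3) = 29]
q=1: r=9, s=-1, t=4   [143*(-1) + 38*(4) = 9]
q=3: r=2, s=4, t=-15   [143*(4) + 38*(-15) = 2]
q=4: r=1, s=-17, t=64   [143*(-17) + 38*(64) = 1]
q=2: r=0, s=38, t=-143   [143*(38) + 38*(-143) = 0]
GCD = 1 with t = 64, so 38*(64) ≡ 1 (mod 143)
Inverse = 64 mod 143 = 64
Check: 38 * 64 = 2432 ≡ 1 (mod 143)

38^(-1) ≡ 64 (mod 143)


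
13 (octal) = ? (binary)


13 (base 8) = 11 (decimal)
11 (decimal) = 1011 (base 2)


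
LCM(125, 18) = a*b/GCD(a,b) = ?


GCD(125, 18) = 1
LCM = 125*18/1 = 2250/1 = 2250

LCM = 2250


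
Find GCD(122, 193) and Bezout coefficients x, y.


Tabular extended Euclidean (each row: r = 122*s + 193*t):
r=122, s=1, t=0
r=193, s=0, t=1
q=0: r=122, s=1, t=0   [122*(1) + 193*(0) = 122]
q=1: r=71, s=-1, t=1   [122*(-1) + 193*(1) = 71]
q=1: r=51, s=2, t=-1   [122*(2) + 193*(-1) = 51]
q=1: r=20, s=-3, t=2   [122*(-3) + 193*(2) = 20]
q=2: r=11, s=8, t=-5   [122*(8) + 193*(-5) = 11]
q=1: r=9, s=-11, t=7   [122*(-11) + 193*(7) = 9]
q=1: r=2, s=19, t=-12   [122*(19) + 193*(-12) = 2]
q=4: r=1, s=-87, t=55   [122*(-87) + 193*(55) = 1]
q=2: r=0, s=193, t=-122   [122*(193) + 193*(-122) = 0]
GCD = 1; from the row with r=1: x=-87, y=55
Check: 122*(-87) + 193*(55) = -10614 + 10615 = 1

GCD = 1, x = -87, y = 55


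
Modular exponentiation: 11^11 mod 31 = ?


11^1 mod 31 = 11
11^2 mod 31 = 28
11^3 mod 31 = 29
11^4 mod 31 = 9
11^5 mod 31 = 6
11^6 mod 31 = 4
11^7 mod 31 = 13
11^8 mod 31 = 19
11^9 mod 31 = 23
11^10 mod 31 = 5
11^11 mod 31 = 24


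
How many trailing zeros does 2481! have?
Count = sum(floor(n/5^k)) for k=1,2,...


floor(2481/5) = 496
floor(2481/25) = 99
floor(2481/125) = 19
floor(2481/625) = 3
Total = 617

617 trailing zeros


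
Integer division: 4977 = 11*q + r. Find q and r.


4977 = 11 * 452 + 5
Check: 4972 + 5 = 4977

q = 452, r = 5


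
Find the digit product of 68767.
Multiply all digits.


6 × 8 × 7 × 6 × 7 = 14112


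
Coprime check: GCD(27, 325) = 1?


Euclidean algorithm:
325 = 12 * 27 + 1
27 = 27 * 1 + 0
GCD(27, 325) = 1

Yes, coprime (GCD = 1)


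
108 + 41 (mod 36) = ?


108 + 41 = 149
149 mod 36 = 5


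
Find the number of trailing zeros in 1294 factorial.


floor(1294/5) = 258
floor(1294/25) = 51
floor(1294/125) = 10
floor(1294/625) = 2
Total = 321

321 trailing zeros


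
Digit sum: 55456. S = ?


5 + 5 + 4 + 5 + 6 = 25


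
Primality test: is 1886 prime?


1886 / 2 = 943 (exact division)
1886 is NOT prime.

No, 1886 is not prime


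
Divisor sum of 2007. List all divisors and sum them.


Divisors of 2007: 1, 3, 9, 223, 669, 2007
Sum = 1 + 3 + 9 + 223 + 669 + 2007 = 2912

σ(2007) = 2912


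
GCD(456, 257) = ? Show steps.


456 = 1 * 257 + 199
257 = 1 * 199 + 58
199 = 3 * 58 + 25
58 = 2 * 25 + 8
25 = 3 * 8 + 1
8 = 8 * 1 + 0
GCD = 1


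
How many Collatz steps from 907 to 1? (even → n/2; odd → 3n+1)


907 → 2722 → 1361 → 4084 → 2042 → 1021 → 3064 → 1532 → 766 → 383 → 1150 → 575 → 1726 → 863 → 2590 → 1295 → 3886 → 1943 → 5830 → 2915 → 8746 → 4373 → 13120 → 6560 → 3280 → 1640 → 820 → 410 → 205 → 616 → 308 → 154 → 77 → 232 → 116 → 58 → 29 → 88 → 44 → 22 → 11 → 34 → 17 → 52 → 26 → 13 → 40 → 20 → 10 → 5 → 16 → 8 → 4 → 2 → 1
Total steps = 54

54 steps


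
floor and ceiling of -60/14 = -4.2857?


-60/14 = -4.2857
floor = -5
ceil = -4

floor = -5, ceil = -4


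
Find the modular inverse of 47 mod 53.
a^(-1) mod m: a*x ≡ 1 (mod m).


Use the extended Euclidean algorithm on (53, 47); each row r = 53*s + 47*t:
r=53, s=1, t=0
r=47, s=0, t=1
q=1: r=6, s=1, t=-1   [53*(1) + 47*(-1) = 6]
q=7: r=5, s=-7, t=8   [53*(-7) + 47*(8) = 5]
q=1: r=1, s=8, t=-9   [53*(8) + 47*(-9) = 1]
q=5: r=0, s=-47, t=53   [53*(-47) + 47*(53) = 0]
GCD = 1 with t = -9, so 47*(-9) ≡ 1 (mod 53)
Inverse = -9 mod 53 = 44
Check: 47 * 44 = 2068 ≡ 1 (mod 53)

47^(-1) ≡ 44 (mod 53)


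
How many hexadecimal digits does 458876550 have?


458876550 in base 16 = 1B59E686
Number of digits = 8

8 digits (base 16)


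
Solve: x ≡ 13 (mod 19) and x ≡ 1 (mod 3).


M = 19*3 = 57
M1 = M/19 = 3, M2 = M/3 = 19
M1^(-1) mod 19 = 13, M2^(-1) mod 3 = 1
x = 13*3*13 + 1*19*1 = 526
526 mod 57 = 13
Check: 13 mod 19 = 13 ✓, 13 mod 3 = 1 ✓

x ≡ 13 (mod 57)


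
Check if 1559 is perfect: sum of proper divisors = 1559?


Proper divisors of 1559: 1
Sum = 1 = 1

No, 1559 is not perfect (1 ≠ 1559)


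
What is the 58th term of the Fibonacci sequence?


Sequence: 1, 1, 2, 3, 5, 8, 13, 21, 34, 55, 89, 144, 233, 377, 610, 987, 1597, 2584, 4181, 6765, 10946, 17711, 28657, 46368, 75025, 121393, 196418, 317811, 514229, 832040, 1346269, 2178309, 3524578, 5702887, 9227465, 14930352, 24157817, 39088169, 63245986, 102334155, 165580141, 267914296, 433494437, 701408733, 1134903170, 1836311903, 2971215073, 4807526976, 7778742049, 12586269025, 20365011074, 32951280099, 53316291173, 86267571272, 139583862445, 225851433717, 365435296162, 591286729879
F(58) = 591286729879


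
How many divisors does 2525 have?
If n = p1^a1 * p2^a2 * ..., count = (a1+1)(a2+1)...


2525 = 5^2 × 101^1
d(2525) = (2+1) × (1+1) = 6

6 divisors


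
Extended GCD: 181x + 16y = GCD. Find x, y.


Tabular extended Euclidean (each row: r = 181*s + 16*t):
r=181, s=1, t=0
r=16, s=0, t=1
q=11: r=5, s=1, t=-11   [181*(1) + 16*(-11) = 5]
q=3: r=1, s=-3, t=34   [181*(-3) + 16*(34) = 1]
q=5: r=0, s=16, t=-181   [181*(16) + 16*(-181) = 0]
GCD = 1; from the row with r=1: x=-3, y=34
Check: 181*(-3) + 16*(34) = -543 + 544 = 1

GCD = 1, x = -3, y = 34


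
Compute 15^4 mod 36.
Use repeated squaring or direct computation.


15^1 mod 36 = 15
15^2 mod 36 = 9
15^3 mod 36 = 27
15^4 mod 36 = 9


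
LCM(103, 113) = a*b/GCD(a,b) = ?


GCD(103, 113) = 1
LCM = 103*113/1 = 11639/1 = 11639

LCM = 11639


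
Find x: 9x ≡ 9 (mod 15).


GCD(9, 15) = 3 divides 9
Divide: 3x ≡ 3 (mod 5)
x ≡ 1 (mod 5)


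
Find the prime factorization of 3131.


3131 / 31 = 101
101 / 101 = 1
3131 = 31 × 101


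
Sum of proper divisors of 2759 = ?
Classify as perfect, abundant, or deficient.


Proper divisors: 1, 31, 89
Sum = 1 + 31 + 89 = 121
121 < 2759 → deficient

s(2759) = 121 (deficient)


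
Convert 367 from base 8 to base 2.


367 (base 8) = 247 (decimal)
247 (decimal) = 11110111 (base 2)


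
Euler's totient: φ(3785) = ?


3785 = 5 × 757
Prime factors: 5, 757
φ(3785) = 3785 × (1-1/5) × (1-1/757)
= 3785 × 4/5 × 756/757 = 3024

φ(3785) = 3024


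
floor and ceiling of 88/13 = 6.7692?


88/13 = 6.7692
floor = 6
ceil = 7

floor = 6, ceil = 7


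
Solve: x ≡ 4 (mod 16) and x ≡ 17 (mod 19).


M = 16*19 = 304
M1 = M/16 = 19, M2 = M/19 = 16
M1^(-1) mod 16 = 11, M2^(-1) mod 19 = 6
x = 4*19*11 + 17*16*6 = 2468
2468 mod 304 = 36
Check: 36 mod 16 = 4 ✓, 36 mod 19 = 17 ✓

x ≡ 36 (mod 304)


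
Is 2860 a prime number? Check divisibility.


2860 / 2 = 1430 (exact division)
2860 is NOT prime.

No, 2860 is not prime


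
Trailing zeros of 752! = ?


floor(752/5) = 150
floor(752/25) = 30
floor(752/125) = 6
floor(752/625) = 1
Total = 187

187 trailing zeros


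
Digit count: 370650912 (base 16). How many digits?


370650912 in base 16 = 1617AF20
Number of digits = 8

8 digits (base 16)


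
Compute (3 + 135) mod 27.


3 + 135 = 138
138 mod 27 = 3


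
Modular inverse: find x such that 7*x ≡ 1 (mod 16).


Use the extended Euclidean algorithm on (16, 7); each row r = 16*s + 7*t:
r=16, s=1, t=0
r=7, s=0, t=1
q=2: r=2, s=1, t=-2   [16*(1) + 7*(-2) = 2]
q=3: r=1, s=-3, t=7   [16*(-3) + 7*(7) = 1]
q=2: r=0, s=7, t=-16   [16*(7) + 7*(-16) = 0]
GCD = 1 with t = 7, so 7*(7) ≡ 1 (mod 16)
Inverse = 7 mod 16 = 7
Check: 7 * 7 = 49 ≡ 1 (mod 16)

7^(-1) ≡ 7 (mod 16)


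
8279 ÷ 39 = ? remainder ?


8279 = 39 * 212 + 11
Check: 8268 + 11 = 8279

q = 212, r = 11


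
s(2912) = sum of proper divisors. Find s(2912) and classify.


Proper divisors: 1, 2, 4, 7, 8, 13, 14, 16, 26, 28, 32, 52, 56, 91, 104, 112, 182, 208, 224, 364, 416, 728, 1456
Sum = 1 + 2 + 4 + 7 + 8 + 13 + 14 + 16 + 26 + 28 + 32 + 52 + 56 + 91 + 104 + 112 + 182 + 208 + 224 + 364 + 416 + 728 + 1456 = 4144
4144 > 2912 → abundant

s(2912) = 4144 (abundant)


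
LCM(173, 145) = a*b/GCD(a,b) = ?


GCD(173, 145) = 1
LCM = 173*145/1 = 25085/1 = 25085

LCM = 25085


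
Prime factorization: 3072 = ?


3072 / 2 = 1536
1536 / 2 = 768
768 / 2 = 384
384 / 2 = 192
192 / 2 = 96
96 / 2 = 48
48 / 2 = 24
24 / 2 = 12
12 / 2 = 6
6 / 2 = 3
3 / 3 = 1
3072 = 2^10 × 3


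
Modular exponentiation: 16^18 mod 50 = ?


16^1 mod 50 = 16
16^2 mod 50 = 6
16^3 mod 50 = 46
16^4 mod 50 = 36
16^5 mod 50 = 26
16^6 mod 50 = 16
16^7 mod 50 = 6
16^8 mod 50 = 46
16^9 mod 50 = 36
16^10 mod 50 = 26
16^11 mod 50 = 16
16^12 mod 50 = 6
16^13 mod 50 = 46
16^14 mod 50 = 36
16^15 mod 50 = 26
16^16 mod 50 = 16
16^17 mod 50 = 6
16^18 mod 50 = 46


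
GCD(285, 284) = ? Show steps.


285 = 1 * 284 + 1
284 = 284 * 1 + 0
GCD = 1


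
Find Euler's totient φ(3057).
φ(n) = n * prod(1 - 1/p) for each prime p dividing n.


3057 = 3 × 1019
Prime factors: 3, 1019
φ(3057) = 3057 × (1-1/3) × (1-1/1019)
= 3057 × 2/3 × 1018/1019 = 2036

φ(3057) = 2036


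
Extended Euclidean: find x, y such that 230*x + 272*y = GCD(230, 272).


Tabular extended Euclidean (each row: r = 230*s + 272*t):
r=230, s=1, t=0
r=272, s=0, t=1
q=0: r=230, s=1, t=0   [230*(1) + 272*(0) = 230]
q=1: r=42, s=-1, t=1   [230*(-1) + 272*(1) = 42]
q=5: r=20, s=6, t=-5   [230*(6) + 272*(-5) = 20]
q=2: r=2, s=-13, t=11   [230*(-13) + 272*(11) = 2]
q=10: r=0, s=136, t=-115   [230*(136) + 272*(-115) = 0]
GCD = 2; from the row with r=2: x=-13, y=11
Check: 230*(-13) + 272*(11) = -2990 + 2992 = 2

GCD = 2, x = -13, y = 11


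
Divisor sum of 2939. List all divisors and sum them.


Divisors of 2939: 1, 2939
Sum = 1 + 2939 = 2940

σ(2939) = 2940


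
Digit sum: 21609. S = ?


2 + 1 + 6 + 0 + 9 = 18


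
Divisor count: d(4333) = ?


4333 = 7^1 × 619^1
d(4333) = (1+1) × (1+1) = 4

4 divisors


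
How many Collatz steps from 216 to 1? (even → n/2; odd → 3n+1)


216 → 108 → 54 → 27 → 82 → 41 → 124 → 62 → 31 → 94 → 47 → 142 → 71 → 214 → 107 → 322 → 161 → 484 → 242 → 121 → 364 → 182 → 91 → 274 → 137 → 412 → 206 → 103 → 310 → 155 → 466 → 233 → 700 → 350 → 175 → 526 → 263 → 790 → 395 → 1186 → 593 → 1780 → 890 → 445 → 1336 → 668 → 334 → 167 → 502 → 251 → 754 → 377 → 1132 → 566 → 283 → 850 → 425 → 1276 → 638 → 319 → 958 → 479 → 1438 → 719 → 2158 → 1079 → 3238 → 1619 → 4858 → 2429 → 7288 → 3644 → 1822 → 911 → 2734 → 1367 → 4102 → 2051 → 6154 → 3077 → 9232 → 4616 → 2308 → 1154 → 577 → 1732 → 866 → 433 → 1300 → 650 → 325 → 976 → 488 → 244 → 122 → 61 → 184 → 92 → 46 → 23 → 70 → 35 → 106 → 53 → 160 → 80 → 40 → 20 → 10 → 5 → 16 → 8 → 4 → 2 → 1
Total steps = 114

114 steps


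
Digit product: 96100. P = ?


9 × 6 × 1 × 0 × 0 = 0


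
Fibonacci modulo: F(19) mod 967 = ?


F(k) mod 967 for k=1..19:
1, 1, 2, 3, 5, 8, 13, 21, 34, 55, 89, 144, 233, 377, 610, 20, 630, 650, 313
F(19) mod 967 = 313


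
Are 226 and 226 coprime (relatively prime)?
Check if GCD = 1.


Euclidean algorithm:
226 = 1 * 226 + 0
GCD(226, 226) = 226

No, not coprime (GCD = 226)


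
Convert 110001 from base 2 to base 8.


110001 (base 2) = 49 (decimal)
49 (decimal) = 61 (base 8)


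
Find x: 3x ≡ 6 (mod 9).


GCD(3, 9) = 3 divides 6
Divide: 1x ≡ 2 (mod 3)
x ≡ 2 (mod 3)


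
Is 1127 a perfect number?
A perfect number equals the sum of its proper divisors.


Proper divisors of 1127: 1, 7, 23, 49, 161
Sum = 1 + 7 + 23 + 49 + 161 = 241

No, 1127 is not perfect (241 ≠ 1127)


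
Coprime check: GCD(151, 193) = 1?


Euclidean algorithm:
193 = 1 * 151 + 42
151 = 3 * 42 + 25
42 = 1 * 25 + 17
25 = 1 * 17 + 8
17 = 2 * 8 + 1
8 = 8 * 1 + 0
GCD(151, 193) = 1

Yes, coprime (GCD = 1)


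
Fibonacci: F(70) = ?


Sequence: 1, 1, 2, 3, 5, 8, 13, 21, 34, 55, 89, 144, 233, 377, 610, 987, 1597, 2584, 4181, 6765, 10946, 17711, 28657, 46368, 75025, 121393, 196418, 317811, 514229, 832040, 1346269, 2178309, 3524578, 5702887, 9227465, 14930352, 24157817, 39088169, 63245986, 102334155, 165580141, 267914296, 433494437, 701408733, 1134903170, 1836311903, 2971215073, 4807526976, 7778742049, 12586269025, 20365011074, 32951280099, 53316291173, 86267571272, 139583862445, 225851433717, 365435296162, 591286729879, 956722026041, 1548008755920, 2504730781961, 4052739537881, 6557470319842, 10610209857723, 17167680177565, 27777890035288, 44945570212853, 72723460248141, 117669030460994, 190392490709135
F(70) = 190392490709135


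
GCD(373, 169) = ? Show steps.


373 = 2 * 169 + 35
169 = 4 * 35 + 29
35 = 1 * 29 + 6
29 = 4 * 6 + 5
6 = 1 * 5 + 1
5 = 5 * 1 + 0
GCD = 1


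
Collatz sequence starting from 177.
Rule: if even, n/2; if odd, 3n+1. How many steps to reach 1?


177 → 532 → 266 → 133 → 400 → 200 → 100 → 50 → 25 → 76 → 38 → 19 → 58 → 29 → 88 → 44 → 22 → 11 → 34 → 17 → 52 → 26 → 13 → 40 → 20 → 10 → 5 → 16 → 8 → 4 → 2 → 1
Total steps = 31

31 steps


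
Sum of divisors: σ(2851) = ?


Divisors of 2851: 1, 2851
Sum = 1 + 2851 = 2852

σ(2851) = 2852


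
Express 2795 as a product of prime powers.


2795 / 5 = 559
559 / 13 = 43
43 / 43 = 1
2795 = 5 × 13 × 43


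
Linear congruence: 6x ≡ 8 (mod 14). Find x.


GCD(6, 14) = 2 divides 8
Divide: 3x ≡ 4 (mod 7)
x ≡ 6 (mod 7)


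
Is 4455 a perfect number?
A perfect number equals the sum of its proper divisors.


Proper divisors of 4455: 1, 3, 5, 9, 11, 15, 27, 33, 45, 55, 81, 99, 135, 165, 297, 405, 495, 891, 1485
Sum = 1 + 3 + 5 + 9 + 11 + 15 + 27 + 33 + 45 + 55 + 81 + 99 + 135 + 165 + 297 + 405 + 495 + 891 + 1485 = 4257

No, 4455 is not perfect (4257 ≠ 4455)


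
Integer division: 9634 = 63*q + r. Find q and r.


9634 = 63 * 152 + 58
Check: 9576 + 58 = 9634

q = 152, r = 58


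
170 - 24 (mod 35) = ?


170 - 24 = 146
146 mod 35 = 6


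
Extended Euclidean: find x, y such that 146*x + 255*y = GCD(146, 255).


Tabular extended Euclidean (each row: r = 146*s + 255*t):
r=146, s=1, t=0
r=255, s=0, t=1
q=0: r=146, s=1, t=0   [146*(1) + 255*(0) = 146]
q=1: r=109, s=-1, t=1   [146*(-1) + 255*(1) = 109]
q=1: r=37, s=2, t=-1   [146*(2) + 255*(-1) = 37]
q=2: r=35, s=-5, t=3   [146*(-5) + 255*(3) = 35]
q=1: r=2, s=7, t=-4   [146*(7) + 255*(-4) = 2]
q=17: r=1, s=-124, t=71   [146*(-124) + 255*(71) = 1]
q=2: r=0, s=255, t=-146   [146*(255) + 255*(-146) = 0]
GCD = 1; from the row with r=1: x=-124, y=71
Check: 146*(-124) + 255*(71) = -18104 + 18105 = 1

GCD = 1, x = -124, y = 71


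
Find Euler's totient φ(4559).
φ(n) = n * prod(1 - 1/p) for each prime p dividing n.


4559 = 47 × 97
Prime factors: 47, 97
φ(4559) = 4559 × (1-1/47) × (1-1/97)
= 4559 × 46/47 × 96/97 = 4416

φ(4559) = 4416


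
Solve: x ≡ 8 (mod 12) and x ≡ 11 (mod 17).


M = 12*17 = 204
M1 = M/12 = 17, M2 = M/17 = 12
M1^(-1) mod 12 = 5, M2^(-1) mod 17 = 10
x = 8*17*5 + 11*12*10 = 2000
2000 mod 204 = 164
Check: 164 mod 12 = 8 ✓, 164 mod 17 = 11 ✓

x ≡ 164 (mod 204)


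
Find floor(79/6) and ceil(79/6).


79/6 = 13.1667
floor = 13
ceil = 14

floor = 13, ceil = 14


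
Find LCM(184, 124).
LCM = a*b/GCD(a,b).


GCD(184, 124) = 4
LCM = 184*124/4 = 22816/4 = 5704

LCM = 5704


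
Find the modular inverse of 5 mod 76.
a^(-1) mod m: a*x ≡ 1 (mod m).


Use the extended Euclidean algorithm on (76, 5); each row r = 76*s + 5*t:
r=76, s=1, t=0
r=5, s=0, t=1
q=15: r=1, s=1, t=-15   [76*(1) + 5*(-15) = 1]
q=5: r=0, s=-5, t=76   [76*(-5) + 5*(76) = 0]
GCD = 1 with t = -15, so 5*(-15) ≡ 1 (mod 76)
Inverse = -15 mod 76 = 61
Check: 5 * 61 = 305 ≡ 1 (mod 76)

5^(-1) ≡ 61 (mod 76)


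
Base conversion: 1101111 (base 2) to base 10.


1101111 (base 2) = 111 (decimal)
111 (decimal) = 111 (base 10)


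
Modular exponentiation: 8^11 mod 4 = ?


8^1 mod 4 = 0
8^2 mod 4 = 0
8^3 mod 4 = 0
8^4 mod 4 = 0
8^5 mod 4 = 0
8^6 mod 4 = 0
8^7 mod 4 = 0
8^8 mod 4 = 0
8^9 mod 4 = 0
8^10 mod 4 = 0
8^11 mod 4 = 0


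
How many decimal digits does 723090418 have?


723090418 has 9 digits in base 10
floor(log10(723090418)) + 1 = floor(8.8592) + 1 = 9

9 digits (base 10)


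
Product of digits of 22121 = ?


2 × 2 × 1 × 2 × 1 = 8


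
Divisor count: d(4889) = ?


4889 = 4889^1
d(4889) = (1+1) = 2

2 divisors


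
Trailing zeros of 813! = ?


floor(813/5) = 162
floor(813/25) = 32
floor(813/125) = 6
floor(813/625) = 1
Total = 201

201 trailing zeros


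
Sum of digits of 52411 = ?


5 + 2 + 4 + 1 + 1 = 13


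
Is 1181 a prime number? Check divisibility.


Check divisors up to sqrt(1181) = 34.3657
No divisors found.
1181 is prime.

Yes, 1181 is prime


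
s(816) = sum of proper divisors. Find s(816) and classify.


Proper divisors: 1, 2, 3, 4, 6, 8, 12, 16, 17, 24, 34, 48, 51, 68, 102, 136, 204, 272, 408
Sum = 1 + 2 + 3 + 4 + 6 + 8 + 12 + 16 + 17 + 24 + 34 + 48 + 51 + 68 + 102 + 136 + 204 + 272 + 408 = 1416
1416 > 816 → abundant

s(816) = 1416 (abundant)


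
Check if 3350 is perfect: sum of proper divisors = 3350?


Proper divisors of 3350: 1, 2, 5, 10, 25, 50, 67, 134, 335, 670, 1675
Sum = 1 + 2 + 5 + 10 + 25 + 50 + 67 + 134 + 335 + 670 + 1675 = 2974

No, 3350 is not perfect (2974 ≠ 3350)


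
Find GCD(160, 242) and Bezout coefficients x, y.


Tabular extended Euclidean (each row: r = 160*s + 242*t):
r=160, s=1, t=0
r=242, s=0, t=1
q=0: r=160, s=1, t=0   [160*(1) + 242*(0) = 160]
q=1: r=82, s=-1, t=1   [160*(-1) + 242*(1) = 82]
q=1: r=78, s=2, t=-1   [160*(2) + 242*(-1) = 78]
q=1: r=4, s=-3, t=2   [160*(-3) + 242*(2) = 4]
q=19: r=2, s=59, t=-39   [160*(59) + 242*(-39) = 2]
q=2: r=0, s=-121, t=80   [160*(-121) + 242*(80) = 0]
GCD = 2; from the row with r=2: x=59, y=-39
Check: 160*(59) + 242*(-39) = 9440 - 9438 = 2

GCD = 2, x = 59, y = -39


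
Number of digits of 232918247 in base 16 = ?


232918247 in base 16 = DE20CE7
Number of digits = 7

7 digits (base 16)


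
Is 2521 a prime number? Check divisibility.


Check divisors up to sqrt(2521) = 50.2096
No divisors found.
2521 is prime.

Yes, 2521 is prime


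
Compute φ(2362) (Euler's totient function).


2362 = 2 × 1181
Prime factors: 2, 1181
φ(2362) = 2362 × (1-1/2) × (1-1/1181)
= 2362 × 1/2 × 1180/1181 = 1180

φ(2362) = 1180


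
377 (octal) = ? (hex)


377 (base 8) = 255 (decimal)
255 (decimal) = FF (base 16)


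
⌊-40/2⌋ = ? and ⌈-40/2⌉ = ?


-40/2 = -20.0000
floor = -20
ceil = -20

floor = -20, ceil = -20


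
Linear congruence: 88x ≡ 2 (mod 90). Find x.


GCD(88, 90) = 2 divides 2
Divide: 44x ≡ 1 (mod 45)
x ≡ 44 (mod 45)


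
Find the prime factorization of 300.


300 / 2 = 150
150 / 2 = 75
75 / 3 = 25
25 / 5 = 5
5 / 5 = 1
300 = 2^2 × 3 × 5^2


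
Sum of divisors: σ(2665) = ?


Divisors of 2665: 1, 5, 13, 41, 65, 205, 533, 2665
Sum = 1 + 5 + 13 + 41 + 65 + 205 + 533 + 2665 = 3528

σ(2665) = 3528


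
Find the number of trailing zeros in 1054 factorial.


floor(1054/5) = 210
floor(1054/25) = 42
floor(1054/125) = 8
floor(1054/625) = 1
Total = 261

261 trailing zeros


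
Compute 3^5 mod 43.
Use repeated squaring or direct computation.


3^1 mod 43 = 3
3^2 mod 43 = 9
3^3 mod 43 = 27
3^4 mod 43 = 38
3^5 mod 43 = 28


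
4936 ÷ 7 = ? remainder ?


4936 = 7 * 705 + 1
Check: 4935 + 1 = 4936

q = 705, r = 1


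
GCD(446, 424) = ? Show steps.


446 = 1 * 424 + 22
424 = 19 * 22 + 6
22 = 3 * 6 + 4
6 = 1 * 4 + 2
4 = 2 * 2 + 0
GCD = 2


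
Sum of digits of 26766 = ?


2 + 6 + 7 + 6 + 6 = 27


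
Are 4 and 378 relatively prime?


Euclidean algorithm:
378 = 94 * 4 + 2
4 = 2 * 2 + 0
GCD(4, 378) = 2

No, not coprime (GCD = 2)


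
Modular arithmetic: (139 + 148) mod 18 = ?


139 + 148 = 287
287 mod 18 = 17


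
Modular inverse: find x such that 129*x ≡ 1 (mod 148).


Use the extended Euclidean algorithm on (148, 129); each row r = 148*s + 129*t:
r=148, s=1, t=0
r=129, s=0, t=1
q=1: r=19, s=1, t=-1   [148*(1) + 129*(-1) = 19]
q=6: r=15, s=-6, t=7   [148*(-6) + 129*(7) = 15]
q=1: r=4, s=7, t=-8   [148*(7) + 129*(-8) = 4]
q=3: r=3, s=-27, t=31   [148*(-27) + 129*(31) = 3]
q=1: r=1, s=34, t=-39   [148*(34) + 129*(-39) = 1]
q=3: r=0, s=-129, t=148   [148*(-129) + 129*(148) = 0]
GCD = 1 with t = -39, so 129*(-39) ≡ 1 (mod 148)
Inverse = -39 mod 148 = 109
Check: 129 * 109 = 14061 ≡ 1 (mod 148)

129^(-1) ≡ 109 (mod 148)


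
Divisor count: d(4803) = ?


4803 = 3^1 × 1601^1
d(4803) = (1+1) × (1+1) = 4

4 divisors


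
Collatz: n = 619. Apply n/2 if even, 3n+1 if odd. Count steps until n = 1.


619 → 1858 → 929 → 2788 → 1394 → 697 → 2092 → 1046 → 523 → 1570 → 785 → 2356 → 1178 → 589 → 1768 → 884 → 442 → 221 → 664 → 332 → 166 → 83 → 250 → 125 → 376 → 188 → 94 → 47 → 142 → 71 → 214 → 107 → 322 → 161 → 484 → 242 → 121 → 364 → 182 → 91 → 274 → 137 → 412 → 206 → 103 → 310 → 155 → 466 → 233 → 700 → 350 → 175 → 526 → 263 → 790 → 395 → 1186 → 593 → 1780 → 890 → 445 → 1336 → 668 → 334 → 167 → 502 → 251 → 754 → 377 → 1132 → 566 → 283 → 850 → 425 → 1276 → 638 → 319 → 958 → 479 → 1438 → 719 → 2158 → 1079 → 3238 → 1619 → 4858 → 2429 → 7288 → 3644 → 1822 → 911 → 2734 → 1367 → 4102 → 2051 → 6154 → 3077 → 9232 → 4616 → 2308 → 1154 → 577 → 1732 → 866 → 433 → 1300 → 650 → 325 → 976 → 488 → 244 → 122 → 61 → 184 → 92 → 46 → 23 → 70 → 35 → 106 → 53 → 160 → 80 → 40 → 20 → 10 → 5 → 16 → 8 → 4 → 2 → 1
Total steps = 131

131 steps


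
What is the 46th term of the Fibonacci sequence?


Sequence: 1, 1, 2, 3, 5, 8, 13, 21, 34, 55, 89, 144, 233, 377, 610, 987, 1597, 2584, 4181, 6765, 10946, 17711, 28657, 46368, 75025, 121393, 196418, 317811, 514229, 832040, 1346269, 2178309, 3524578, 5702887, 9227465, 14930352, 24157817, 39088169, 63245986, 102334155, 165580141, 267914296, 433494437, 701408733, 1134903170, 1836311903
F(46) = 1836311903


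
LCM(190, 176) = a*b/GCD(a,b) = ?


GCD(190, 176) = 2
LCM = 190*176/2 = 33440/2 = 16720

LCM = 16720


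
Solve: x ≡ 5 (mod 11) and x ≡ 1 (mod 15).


M = 11*15 = 165
M1 = M/11 = 15, M2 = M/15 = 11
M1^(-1) mod 11 = 3, M2^(-1) mod 15 = 11
x = 5*15*3 + 1*11*11 = 346
346 mod 165 = 16
Check: 16 mod 11 = 5 ✓, 16 mod 15 = 1 ✓

x ≡ 16 (mod 165)


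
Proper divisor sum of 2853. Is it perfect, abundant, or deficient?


Proper divisors: 1, 3, 9, 317, 951
Sum = 1 + 3 + 9 + 317 + 951 = 1281
1281 < 2853 → deficient

s(2853) = 1281 (deficient)


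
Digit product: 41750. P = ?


4 × 1 × 7 × 5 × 0 = 0


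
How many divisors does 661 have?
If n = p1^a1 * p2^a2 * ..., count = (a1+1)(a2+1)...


661 = 661^1
d(661) = (1+1) = 2

2 divisors


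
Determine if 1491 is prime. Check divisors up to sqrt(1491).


1491 / 3 = 497 (exact division)
1491 is NOT prime.

No, 1491 is not prime


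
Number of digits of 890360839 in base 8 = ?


890360839 in base 8 = 6504352007
Number of digits = 10

10 digits (base 8)


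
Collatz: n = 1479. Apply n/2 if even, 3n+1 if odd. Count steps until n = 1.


1479 → 4438 → 2219 → 6658 → 3329 → 9988 → 4994 → 2497 → 7492 → 3746 → 1873 → 5620 → 2810 → 1405 → 4216 → 2108 → 1054 → 527 → 1582 → 791 → 2374 → 1187 → 3562 → 1781 → 5344 → 2672 → 1336 → 668 → 334 → 167 → 502 → 251 → 754 → 377 → 1132 → 566 → 283 → 850 → 425 → 1276 → 638 → 319 → 958 → 479 → 1438 → 719 → 2158 → 1079 → 3238 → 1619 → 4858 → 2429 → 7288 → 3644 → 1822 → 911 → 2734 → 1367 → 4102 → 2051 → 6154 → 3077 → 9232 → 4616 → 2308 → 1154 → 577 → 1732 → 866 → 433 → 1300 → 650 → 325 → 976 → 488 → 244 → 122 → 61 → 184 → 92 → 46 → 23 → 70 → 35 → 106 → 53 → 160 → 80 → 40 → 20 → 10 → 5 → 16 → 8 → 4 → 2 → 1
Total steps = 96

96 steps


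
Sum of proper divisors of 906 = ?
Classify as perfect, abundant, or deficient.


Proper divisors: 1, 2, 3, 6, 151, 302, 453
Sum = 1 + 2 + 3 + 6 + 151 + 302 + 453 = 918
918 > 906 → abundant

s(906) = 918 (abundant)


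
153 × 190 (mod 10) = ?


153 × 190 = 29070
29070 mod 10 = 0


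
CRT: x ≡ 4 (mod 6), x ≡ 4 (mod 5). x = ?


M = 6*5 = 30
M1 = M/6 = 5, M2 = M/5 = 6
M1^(-1) mod 6 = 5, M2^(-1) mod 5 = 1
x = 4*5*5 + 4*6*1 = 124
124 mod 30 = 4
Check: 4 mod 6 = 4 ✓, 4 mod 5 = 4 ✓

x ≡ 4 (mod 30)


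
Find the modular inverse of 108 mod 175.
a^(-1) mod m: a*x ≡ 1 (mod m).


Use the extended Euclidean algorithm on (175, 108); each row r = 175*s + 108*t:
r=175, s=1, t=0
r=108, s=0, t=1
q=1: r=67, s=1, t=-1   [175*(1) + 108*(-1) = 67]
q=1: r=41, s=-1, t=2   [175*(-1) + 108*(2) = 41]
q=1: r=26, s=2, t=-3   [175*(2) + 108*(-3) = 26]
q=1: r=15, s=-3, t=5   [175*(-3) + 108*(5) = 15]
q=1: r=11, s=5, t=-8   [175*(5) + 108*(-8) = 11]
q=1: r=4, s=-8, t=13   [175*(-8) + 108*(13) = 4]
q=2: r=3, s=21, t=-34   [175*(21) + 108*(-34) = 3]
q=1: r=1, s=-29, t=47   [175*(-29) + 108*(47) = 1]
q=3: r=0, s=108, t=-175   [175*(108) + 108*(-175) = 0]
GCD = 1 with t = 47, so 108*(47) ≡ 1 (mod 175)
Inverse = 47 mod 175 = 47
Check: 108 * 47 = 5076 ≡ 1 (mod 175)

108^(-1) ≡ 47 (mod 175)


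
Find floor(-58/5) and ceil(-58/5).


-58/5 = -11.6000
floor = -12
ceil = -11

floor = -12, ceil = -11


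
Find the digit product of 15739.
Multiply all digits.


1 × 5 × 7 × 3 × 9 = 945


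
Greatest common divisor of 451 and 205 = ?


451 = 2 * 205 + 41
205 = 5 * 41 + 0
GCD = 41


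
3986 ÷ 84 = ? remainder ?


3986 = 84 * 47 + 38
Check: 3948 + 38 = 3986

q = 47, r = 38


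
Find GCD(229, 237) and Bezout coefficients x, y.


Tabular extended Euclidean (each row: r = 229*s + 237*t):
r=229, s=1, t=0
r=237, s=0, t=1
q=0: r=229, s=1, t=0   [229*(1) + 237*(0) = 229]
q=1: r=8, s=-1, t=1   [229*(-1) + 237*(1) = 8]
q=28: r=5, s=29, t=-28   [229*(29) + 237*(-28) = 5]
q=1: r=3, s=-30, t=29   [229*(-30) + 237*(29) = 3]
q=1: r=2, s=59, t=-57   [229*(59) + 237*(-57) = 2]
q=1: r=1, s=-89, t=86   [229*(-89) + 237*(86) = 1]
q=2: r=0, s=237, t=-229   [229*(237) + 237*(-229) = 0]
GCD = 1; from the row with r=1: x=-89, y=86
Check: 229*(-89) + 237*(86) = -20381 + 20382 = 1

GCD = 1, x = -89, y = 86


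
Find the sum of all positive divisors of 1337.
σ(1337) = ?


Divisors of 1337: 1, 7, 191, 1337
Sum = 1 + 7 + 191 + 1337 = 1536

σ(1337) = 1536


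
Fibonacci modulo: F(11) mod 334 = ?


F(k) mod 334 for k=1..11:
1, 1, 2, 3, 5, 8, 13, 21, 34, 55, 89
F(11) mod 334 = 89


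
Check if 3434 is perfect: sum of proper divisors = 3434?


Proper divisors of 3434: 1, 2, 17, 34, 101, 202, 1717
Sum = 1 + 2 + 17 + 34 + 101 + 202 + 1717 = 2074

No, 3434 is not perfect (2074 ≠ 3434)


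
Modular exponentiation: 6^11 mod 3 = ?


6^1 mod 3 = 0
6^2 mod 3 = 0
6^3 mod 3 = 0
6^4 mod 3 = 0
6^5 mod 3 = 0
6^6 mod 3 = 0
6^7 mod 3 = 0
6^8 mod 3 = 0
6^9 mod 3 = 0
6^10 mod 3 = 0
6^11 mod 3 = 0


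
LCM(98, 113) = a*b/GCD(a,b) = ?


GCD(98, 113) = 1
LCM = 98*113/1 = 11074/1 = 11074

LCM = 11074


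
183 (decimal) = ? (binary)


183 (base 10) = 183 (decimal)
183 (decimal) = 10110111 (base 2)


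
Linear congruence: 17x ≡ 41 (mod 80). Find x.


GCD(17, 80) = 1, unique solution
a^(-1) mod 80 = 33
x = 33 * 41 mod 80 = 73

x ≡ 73 (mod 80)


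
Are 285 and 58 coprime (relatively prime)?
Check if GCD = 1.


Euclidean algorithm:
285 = 4 * 58 + 53
58 = 1 * 53 + 5
53 = 10 * 5 + 3
5 = 1 * 3 + 2
3 = 1 * 2 + 1
2 = 2 * 1 + 0
GCD(285, 58) = 1

Yes, coprime (GCD = 1)


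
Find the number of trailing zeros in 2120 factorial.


floor(2120/5) = 424
floor(2120/25) = 84
floor(2120/125) = 16
floor(2120/625) = 3
Total = 527

527 trailing zeros


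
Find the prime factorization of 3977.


3977 / 41 = 97
97 / 97 = 1
3977 = 41 × 97


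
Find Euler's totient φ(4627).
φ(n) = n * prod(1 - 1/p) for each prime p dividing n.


4627 = 7 × 661
Prime factors: 7, 661
φ(4627) = 4627 × (1-1/7) × (1-1/661)
= 4627 × 6/7 × 660/661 = 3960

φ(4627) = 3960


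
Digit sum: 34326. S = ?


3 + 4 + 3 + 2 + 6 = 18


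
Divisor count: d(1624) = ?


1624 = 2^3 × 7^1 × 29^1
d(1624) = (3+1) × (1+1) × (1+1) = 16

16 divisors
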